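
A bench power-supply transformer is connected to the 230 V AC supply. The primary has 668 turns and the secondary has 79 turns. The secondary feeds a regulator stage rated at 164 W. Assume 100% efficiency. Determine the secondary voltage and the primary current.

V_s = V_p × N_s/N_p = 230 × 79/668 = 27.201 V.
I_s = P/V_s = 164/27.201 = 6.0293 A.
I_p = I_s × N_s/N_p = 6.0293 × 79/668 = 0.713 A.

V_s ≈ 27.2 V, I_p ≈ 0.713 A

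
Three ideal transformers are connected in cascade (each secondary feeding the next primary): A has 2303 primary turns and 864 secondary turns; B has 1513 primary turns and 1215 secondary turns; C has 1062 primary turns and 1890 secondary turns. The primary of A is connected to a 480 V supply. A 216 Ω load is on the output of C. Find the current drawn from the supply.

Secondary of A: V = 480.00 × 864/2303 = 180.08 V.
Secondary of B: V = 180.08 × 1215/1513 = 144.61 V.
Secondary of C: V = 144.61 × 1890/1062 = 257.36 V.
I_load = 257.36/216 = 1.1915 A, so P_out = 257.36 × 1.1915 = 306.63 W.
All ideal ⇒ P_in = P_out, so I_supply = 306.63/480 = 0.639 A.

I_supply ≈ 0.639 A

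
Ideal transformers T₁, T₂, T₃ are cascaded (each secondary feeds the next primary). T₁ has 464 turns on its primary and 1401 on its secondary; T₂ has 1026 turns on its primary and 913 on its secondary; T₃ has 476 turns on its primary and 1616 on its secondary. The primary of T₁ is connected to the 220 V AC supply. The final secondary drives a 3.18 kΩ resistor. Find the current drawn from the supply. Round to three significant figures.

I_supply ≈ 5.76 A

Secondary of T₁: V = 220.00 × 1401/464 = 664.27 V.
Secondary of T₂: V = 664.27 × 913/1026 = 591.11 V.
Secondary of T₃: V = 591.11 × 1616/476 = 2006.8 V.
I_load = 2006.8/3180 = 0.63106 A, so P_out = 2006.8 × 0.63106 = 1266.4 W.
All ideal ⇒ P_in = P_out, so I_supply = 1266.4/220 = 5.76 A.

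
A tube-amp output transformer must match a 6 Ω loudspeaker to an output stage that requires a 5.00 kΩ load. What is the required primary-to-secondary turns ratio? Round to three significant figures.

N_p/N_s ≈ 28.9

Z_p/Z_s = (N_p/N_s)², so N_p/N_s = √(5000/6) = √833 = 28.9.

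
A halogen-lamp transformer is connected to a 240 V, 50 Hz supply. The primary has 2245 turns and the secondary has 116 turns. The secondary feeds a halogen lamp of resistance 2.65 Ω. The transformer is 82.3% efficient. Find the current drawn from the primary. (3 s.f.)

I_p ≈ 0.294 A

V_s = 240 × 116/2245 = 12.401 V.
I_s = V_s/R = 12.401/2.65 = 4.6796 A.
P_out = V_s I_s = 12.401 × 4.6796 = 58.031 W.
P_in = P_out/η = 58.031/0.823 = 70.512 W.
I_p = P_in/V_p = 70.512/240 = 0.294 A.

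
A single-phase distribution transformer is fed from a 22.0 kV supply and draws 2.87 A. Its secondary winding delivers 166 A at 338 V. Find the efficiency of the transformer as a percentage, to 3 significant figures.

η ≈ 88.9%

P_in = 22000 × 2.87 = 63140.0 W.
P_out = 338 × 166 = 56108.0 W.
η = P_out/P_in = 56108.0/63140.0 = 0.889.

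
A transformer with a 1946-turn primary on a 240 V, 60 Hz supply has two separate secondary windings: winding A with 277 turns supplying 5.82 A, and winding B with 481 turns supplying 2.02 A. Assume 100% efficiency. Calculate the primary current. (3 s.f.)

V_A = 240 × 277/1946 = 34.162 V; V_B = 240 × 481/1946 = 59.322 V.
P_out = V_A I_A + V_B I_B = 34.162×5.82 + 59.322×2.02 = 198.83 + 119.83 = 318.65 W.
Ideal ⇒ P_in = P_out, so I_p = P_out/V_p = 318.65/240 = 1.33 A.

I_p ≈ 1.33 A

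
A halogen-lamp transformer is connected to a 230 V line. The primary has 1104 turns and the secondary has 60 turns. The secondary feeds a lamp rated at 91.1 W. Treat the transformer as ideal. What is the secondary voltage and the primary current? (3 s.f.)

V_s ≈ 12.5 V, I_p ≈ 0.396 A

V_s = V_p × N_s/N_p = 230 × 60/1104 = 12.500 V.
I_s = P/V_s = 91.1/12.500 = 7.2880 A.
I_p = I_s × N_s/N_p = 7.2880 × 60/1104 = 0.396 A.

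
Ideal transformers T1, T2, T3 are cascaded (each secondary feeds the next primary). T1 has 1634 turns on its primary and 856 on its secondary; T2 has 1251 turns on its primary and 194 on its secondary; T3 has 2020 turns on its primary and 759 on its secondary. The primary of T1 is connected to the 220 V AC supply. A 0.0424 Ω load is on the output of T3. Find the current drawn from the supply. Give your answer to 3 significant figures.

I_supply ≈ 4.83 A

Secondary of T1: V = 220.00 × 856/1634 = 115.25 V.
Secondary of T2: V = 115.25 × 194/1251 = 17.873 V.
Secondary of T3: V = 17.873 × 759/2020 = 6.7155 V.
I_load = 6.7155/0.0424 = 158.38 A, so P_out = 6.7155 × 158.38 = 1063.6 W.
All ideal ⇒ P_in = P_out, so I_supply = 1063.6/220 = 4.83 A.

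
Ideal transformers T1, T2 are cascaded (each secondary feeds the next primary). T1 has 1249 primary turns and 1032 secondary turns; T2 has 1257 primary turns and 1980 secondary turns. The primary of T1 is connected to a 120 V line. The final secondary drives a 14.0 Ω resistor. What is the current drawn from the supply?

After T1: V = 120.00 × 1032/1249 = 99.151 V.
After T2: V = 99.151 × 1980/1257 = 156.18 V.
I_load = 156.18/14.0 = 11.156 A, so P_out = 156.18 × 11.156 = 1742.3 W.
All ideal ⇒ P_in = P_out, so I_supply = 1742.3/120 = 14.5 A.

I_supply ≈ 14.5 A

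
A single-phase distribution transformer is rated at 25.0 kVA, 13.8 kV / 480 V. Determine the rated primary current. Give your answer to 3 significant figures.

I_p ≈ 1.81 A

I_p = S/V_p = 25000/13800 = 1.81 A.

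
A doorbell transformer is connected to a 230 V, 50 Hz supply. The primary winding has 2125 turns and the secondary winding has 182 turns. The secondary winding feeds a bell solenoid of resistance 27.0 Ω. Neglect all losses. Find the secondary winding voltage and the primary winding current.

V_s = V_p × N_s/N_p = 230 × 182/2125 = 19.699 V.
I_s = V_s/R = 19.699/27.0 = 0.72959 A.
I_p = I_s × N_s/N_p = 0.72959 × 182/2125 = 0.0625 A.

V_s ≈ 19.7 V, I_p ≈ 0.0625 A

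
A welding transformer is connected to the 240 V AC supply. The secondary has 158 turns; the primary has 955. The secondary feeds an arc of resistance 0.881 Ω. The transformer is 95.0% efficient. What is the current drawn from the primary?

V_s = 240 × 158/955 = 39.707 V.
I_s = V_s/R = 39.707/0.881 = 45.070 A.
P_out = V_s I_s = 39.707 × 45.070 = 1789.6 W.
P_in = P_out/η = 1789.6/0.950 = 1883.8 W.
I_p = P_in/V_p = 1883.8/240 = 7.85 A.

I_p ≈ 7.85 A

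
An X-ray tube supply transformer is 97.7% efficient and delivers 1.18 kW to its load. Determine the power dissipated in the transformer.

P_in = P_out/η = 1180/0.977 = 1207.78 W.
P_loss = P_in − P_out = 1207.78 − 1180 = 27.8 W.

P_loss ≈ 27.8 W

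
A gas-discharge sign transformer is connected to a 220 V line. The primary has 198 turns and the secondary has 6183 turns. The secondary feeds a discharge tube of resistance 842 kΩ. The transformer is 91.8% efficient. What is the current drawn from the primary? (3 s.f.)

V_s = 220 × 6183/198 = 6870.0 V.
I_s = V_s/R = 6870.0/842000 = 0.0081591 A.
P_out = V_s I_s = 6870.0 × 0.0081591 = 56.053 W.
P_in = P_out/η = 56.053/0.918 = 61.060 W.
I_p = P_in/V_p = 61.060/220 = 0.278 A.

I_p ≈ 0.278 A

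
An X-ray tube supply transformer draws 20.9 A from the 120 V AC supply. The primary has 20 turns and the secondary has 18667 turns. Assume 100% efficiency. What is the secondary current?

I_s ≈ 0.0224 A

I_s/I_p = N_p/N_s, so I_s = 20.9 × 20/18667 = 0.0224 A.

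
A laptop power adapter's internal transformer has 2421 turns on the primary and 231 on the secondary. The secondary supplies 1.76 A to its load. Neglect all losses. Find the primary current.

For an ideal transformer I_p/I_s = N_s/N_p, so I_p = 1.76 × 231/2421 = 0.168 A.

I_p ≈ 0.168 A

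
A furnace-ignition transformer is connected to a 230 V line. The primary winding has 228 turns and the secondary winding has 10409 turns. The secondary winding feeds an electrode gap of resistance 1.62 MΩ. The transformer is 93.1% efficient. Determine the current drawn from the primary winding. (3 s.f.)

I_p ≈ 0.318 A

V_s = 230 × 10409/228 = 10500 V.
I_s = V_s/R = 10500/(1.62×10^6) = 0.0064817 A.
P_out = V_s I_s = 10500 × 0.0064817 = 68.060 W.
P_in = P_out/η = 68.060/0.931 = 73.104 W.
I_p = P_in/V_p = 73.104/230 = 0.318 A.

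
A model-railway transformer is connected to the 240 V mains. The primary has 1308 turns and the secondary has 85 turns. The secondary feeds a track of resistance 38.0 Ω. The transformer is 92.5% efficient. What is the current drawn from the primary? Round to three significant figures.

I_p ≈ 0.0288 A

V_s = 240 × 85/1308 = 15.596 V.
I_s = V_s/R = 15.596/38.0 = 0.41043 A.
P_out = V_s I_s = 15.596 × 0.41043 = 6.4012 W.
P_in = P_out/η = 6.4012/0.925 = 6.9202 W.
I_p = P_in/V_p = 6.9202/240 = 0.0288 A.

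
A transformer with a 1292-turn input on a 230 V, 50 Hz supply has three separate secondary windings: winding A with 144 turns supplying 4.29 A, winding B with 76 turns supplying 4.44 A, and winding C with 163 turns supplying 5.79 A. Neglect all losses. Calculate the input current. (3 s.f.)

I_in ≈ 1.47 A

V_A = 230 × 144/1292 = 25.635 V; V_B = 230 × 76/1292 = 13.529 V; V_C = 230 × 163/1292 = 29.017 V.
P_out = V_A I_A + V_B I_B + V_C I_C = 25.635×4.29 + 13.529×4.44 + 29.017×5.79 = 109.97 + 60.071 + 168.01 = 338.05 W.
Ideal ⇒ P_in = P_out, so I_in = P_out/V_in = 338.05/230 = 1.47 A.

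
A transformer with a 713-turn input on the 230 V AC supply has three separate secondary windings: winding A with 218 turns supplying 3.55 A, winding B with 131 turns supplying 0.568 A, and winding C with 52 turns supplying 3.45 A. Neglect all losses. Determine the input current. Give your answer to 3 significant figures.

V_A = 230 × 218/713 = 70.323 V; V_B = 230 × 131/713 = 42.258 V; V_C = 230 × 52/713 = 16.774 V.
P_out = V_A I_A + V_B I_B + V_C I_C = 70.323×3.55 + 42.258×0.568 + 16.774×3.45 = 249.65 + 24.003 + 57.871 = 331.52 W.
Ideal ⇒ P_in = P_out, so I_in = P_out/V_in = 331.52/230 = 1.44 A.

I_in ≈ 1.44 A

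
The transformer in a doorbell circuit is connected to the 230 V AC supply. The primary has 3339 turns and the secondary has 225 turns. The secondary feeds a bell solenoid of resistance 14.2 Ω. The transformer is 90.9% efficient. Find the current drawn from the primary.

V_s = 230 × 225/3339 = 15.499 V.
I_s = V_s/R = 15.499/14.2 = 1.0915 A.
P_out = V_s I_s = 15.499 × 1.0915 = 16.916 W.
P_in = P_out/η = 16.916/0.909 = 18.610 W.
I_p = P_in/V_p = 18.610/230 = 0.0809 A.

I_p ≈ 0.0809 A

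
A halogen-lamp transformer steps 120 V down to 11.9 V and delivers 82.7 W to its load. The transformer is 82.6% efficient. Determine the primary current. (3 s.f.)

I_p ≈ 0.834 A

P_in = P_out/η = 82.7/0.826 = 100.12 W.
I_p = P_in/V_p = 100.12/120 = 0.834 A.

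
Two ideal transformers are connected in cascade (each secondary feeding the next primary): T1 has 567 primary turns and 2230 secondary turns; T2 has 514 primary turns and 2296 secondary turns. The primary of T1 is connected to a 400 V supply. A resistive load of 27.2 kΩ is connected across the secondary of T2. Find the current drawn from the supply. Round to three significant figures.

Secondary of T1: V = 400.00 × 2230/567 = 1573.2 V.
Secondary of T2: V = 1573.2 × 2296/514 = 7027.3 V.
I_load = 7027.3/27200 = 0.25836 A, so P_out = 7027.3 × 0.25836 = 1815.6 W.
All ideal ⇒ P_in = P_out, so I_supply = 1815.6/400 = 4.54 A.

I_supply ≈ 4.54 A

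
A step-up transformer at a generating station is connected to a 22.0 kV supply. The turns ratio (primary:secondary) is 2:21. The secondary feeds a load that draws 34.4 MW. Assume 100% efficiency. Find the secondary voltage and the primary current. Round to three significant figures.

V_s = V_p × N_s/N_p = 22000 × 21/2 = 231000 V.
I_s = P/V_s = 3.44×10^7/231000 = 148.92 A.
I_p = I_s × N_s/N_p = 148.92 × 21/2 = 1560 A.

V_s ≈ 231000 V, I_p ≈ 1560 A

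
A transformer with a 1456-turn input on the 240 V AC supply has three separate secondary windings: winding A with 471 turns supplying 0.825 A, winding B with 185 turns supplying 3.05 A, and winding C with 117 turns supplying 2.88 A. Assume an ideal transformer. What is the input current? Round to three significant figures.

I_in ≈ 0.886 A

V_A = 240 × 471/1456 = 77.637 V; V_B = 240 × 185/1456 = 30.495 V; V_C = 240 × 117/1456 = 19.286 V.
P_out = V_A I_A + V_B I_B + V_C I_C = 77.637×0.825 + 30.495×3.05 + 19.286×2.88 = 64.051 + 93.008 + 55.543 = 212.60 W.
Ideal ⇒ P_in = P_out, so I_in = P_out/V_in = 212.60/240 = 0.886 A.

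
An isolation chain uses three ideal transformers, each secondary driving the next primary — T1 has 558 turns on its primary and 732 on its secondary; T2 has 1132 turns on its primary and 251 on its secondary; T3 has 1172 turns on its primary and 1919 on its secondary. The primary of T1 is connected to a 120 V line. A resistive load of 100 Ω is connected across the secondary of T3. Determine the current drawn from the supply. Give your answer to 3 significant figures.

After T1: V = 120.00 × 732/558 = 157.42 V.
After T2: V = 157.42 × 251/1132 = 34.905 V.
After T3: V = 34.905 × 1919/1172 = 57.152 V.
I_load = 57.152/100 = 0.57152 A, so P_out = 57.152 × 0.57152 = 32.664 W.
All ideal ⇒ P_in = P_out, so I_supply = 32.664/120 = 0.272 A.

I_supply ≈ 0.272 A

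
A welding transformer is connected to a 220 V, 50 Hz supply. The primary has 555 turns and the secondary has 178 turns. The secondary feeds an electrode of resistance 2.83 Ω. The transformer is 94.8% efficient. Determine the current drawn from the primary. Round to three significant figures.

I_p ≈ 8.43 A

V_s = 220 × 178/555 = 70.559 V.
I_s = V_s/R = 70.559/2.83 = 24.932 A.
P_out = V_s I_s = 70.559 × 24.932 = 1759.2 W.
P_in = P_out/η = 1759.2/0.948 = 1855.7 W.
I_p = P_in/V_p = 1855.7/220 = 8.43 A.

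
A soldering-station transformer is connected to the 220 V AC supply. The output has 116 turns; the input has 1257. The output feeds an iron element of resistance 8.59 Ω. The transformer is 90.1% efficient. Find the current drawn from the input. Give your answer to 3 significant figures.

I_in ≈ 0.242 A

V_out = 220 × 116/1257 = 20.302 V.
I_out = V_out/R = 20.302/8.59 = 2.3635 A.
P_out = V_out I_out = 20.302 × 2.3635 = 47.984 W.
P_in = P_out/η = 47.984/0.901 = 53.257 W.
I_in = P_in/V_in = 53.257/220 = 0.242 A.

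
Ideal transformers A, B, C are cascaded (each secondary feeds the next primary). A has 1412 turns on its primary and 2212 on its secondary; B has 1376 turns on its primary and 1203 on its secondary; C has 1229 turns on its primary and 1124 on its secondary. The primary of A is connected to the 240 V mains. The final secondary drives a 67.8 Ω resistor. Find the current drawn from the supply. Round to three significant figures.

I_supply ≈ 5.55 A

After A: V = 240.00 × 2212/1412 = 375.98 V.
After B: V = 375.98 × 1203/1376 = 328.71 V.
After C: V = 328.71 × 1124/1229 = 300.62 V.
I_load = 300.62/67.8 = 4.4340 A, so P_out = 300.62 × 4.4340 = 1333.0 W.
All ideal ⇒ P_in = P_out, so I_supply = 1333.0/240 = 5.55 A.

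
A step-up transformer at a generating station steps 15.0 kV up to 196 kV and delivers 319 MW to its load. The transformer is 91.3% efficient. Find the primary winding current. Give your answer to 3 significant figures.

I_p ≈ 23300 A

P_in = P_out/η = 3.19×10^8/0.913 = 3.4940×10^8 W.
I_p = P_in/V_p = 3.4940×10^8/15000 = 23300 A.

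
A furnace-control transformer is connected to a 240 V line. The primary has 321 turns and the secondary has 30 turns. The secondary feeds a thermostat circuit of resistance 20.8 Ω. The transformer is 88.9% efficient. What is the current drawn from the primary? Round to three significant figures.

I_p ≈ 0.113 A

V_s = 240 × 30/321 = 22.430 V.
I_s = V_s/R = 22.430/20.8 = 1.0784 A.
P_out = V_s I_s = 22.430 × 1.0784 = 24.188 W.
P_in = P_out/η = 24.188/0.889 = 27.208 W.
I_p = P_in/V_p = 27.208/240 = 0.113 A.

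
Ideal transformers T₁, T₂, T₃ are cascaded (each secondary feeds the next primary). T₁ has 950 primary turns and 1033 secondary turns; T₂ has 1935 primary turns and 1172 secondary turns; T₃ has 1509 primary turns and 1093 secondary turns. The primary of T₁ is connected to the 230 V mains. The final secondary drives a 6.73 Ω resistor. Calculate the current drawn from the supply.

I_supply ≈ 7.78 A

Secondary of T₁: V = 230.00 × 1033/950 = 250.09 V.
Secondary of T₂: V = 250.09 × 1172/1935 = 151.48 V.
Secondary of T₃: V = 151.48 × 1093/1509 = 109.72 V.
I_load = 109.72/6.73 = 16.303 A, so P_out = 109.72 × 16.303 = 1788.7 W.
All ideal ⇒ P_in = P_out, so I_supply = 1788.7/230 = 7.78 A.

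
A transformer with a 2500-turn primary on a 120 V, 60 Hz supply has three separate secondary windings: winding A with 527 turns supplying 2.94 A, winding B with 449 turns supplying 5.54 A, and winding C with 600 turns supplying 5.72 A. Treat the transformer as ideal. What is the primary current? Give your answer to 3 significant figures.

I_p ≈ 2.99 A

V_A = 120 × 527/2500 = 25.296 V; V_B = 120 × 449/2500 = 21.552 V; V_C = 120 × 600/2500 = 28.800 V.
P_out = V_A I_A + V_B I_B + V_C I_C = 25.296×2.94 + 21.552×5.54 + 28.800×5.72 = 74.370 + 119.40 + 164.74 = 358.50 W.
Ideal ⇒ P_in = P_out, so I_p = P_out/V_p = 358.50/120 = 2.99 A.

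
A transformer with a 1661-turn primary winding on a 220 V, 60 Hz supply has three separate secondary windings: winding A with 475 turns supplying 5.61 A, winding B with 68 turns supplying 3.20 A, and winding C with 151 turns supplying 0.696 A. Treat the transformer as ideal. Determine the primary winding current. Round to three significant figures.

V_A = 220 × 475/1661 = 62.914 V; V_B = 220 × 68/1661 = 9.0066 V; V_C = 220 × 151/1661 = 20.000 V.
P_out = V_A I_A + V_B I_B + V_C I_C = 62.914×5.61 + 9.0066×3.20 + 20.000×0.696 = 352.95 + 28.821 + 13.920 = 395.69 W.
Ideal ⇒ P_in = P_out, so I_p = P_out/V_p = 395.69/220 = 1.80 A.

I_p ≈ 1.80 A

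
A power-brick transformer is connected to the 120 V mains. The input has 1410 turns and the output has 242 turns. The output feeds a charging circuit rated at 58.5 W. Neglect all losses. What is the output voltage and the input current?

V_out = V_in × N_out/N_in = 120 × 242/1410 = 20.596 V.
I_out = P/V_out = 58.5/20.596 = 2.8404 A.
I_in = I_out × N_out/N_in = 2.8404 × 242/1410 = 0.488 A.

V_out ≈ 20.6 V, I_in ≈ 0.488 A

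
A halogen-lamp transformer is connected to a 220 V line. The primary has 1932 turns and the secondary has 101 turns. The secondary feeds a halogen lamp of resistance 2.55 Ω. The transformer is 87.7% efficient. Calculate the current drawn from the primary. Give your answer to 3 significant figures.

V_s = 220 × 101/1932 = 11.501 V.
I_s = V_s/R = 11.501/2.55 = 4.5102 A.
P_out = V_s I_s = 11.501 × 4.5102 = 51.872 W.
P_in = P_out/η = 51.872/0.877 = 59.147 W.
I_p = P_in/V_p = 59.147/220 = 0.269 A.

I_p ≈ 0.269 A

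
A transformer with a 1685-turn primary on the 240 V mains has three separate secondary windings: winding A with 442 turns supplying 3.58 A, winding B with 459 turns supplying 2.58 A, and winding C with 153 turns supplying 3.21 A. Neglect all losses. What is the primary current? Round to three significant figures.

V_A = 240 × 442/1685 = 62.955 V; V_B = 240 × 459/1685 = 65.377 V; V_C = 240 × 153/1685 = 21.792 V.
P_out = V_A I_A + V_B I_B + V_C I_C = 62.955×3.58 + 65.377×2.58 + 21.792×3.21 = 225.38 + 168.67 + 69.953 = 464.01 W.
Ideal ⇒ P_in = P_out, so I_p = P_out/V_p = 464.01/240 = 1.93 A.

I_p ≈ 1.93 A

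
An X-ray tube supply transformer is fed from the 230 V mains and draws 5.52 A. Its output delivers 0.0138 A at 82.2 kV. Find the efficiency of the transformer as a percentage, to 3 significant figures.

η ≈ 89.3%

P_in = 230 × 5.52 = 1269.60 W.
P_out = 82200 × 0.0138 = 1134.36 W.
η = P_out/P_in = 1134.36/1269.60 = 0.893.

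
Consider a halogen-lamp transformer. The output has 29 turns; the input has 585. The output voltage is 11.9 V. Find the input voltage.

V_in/V_out = N_in/N_out, so V_in = 11.9 × 585/29 = 240 V.

V_in ≈ 240 V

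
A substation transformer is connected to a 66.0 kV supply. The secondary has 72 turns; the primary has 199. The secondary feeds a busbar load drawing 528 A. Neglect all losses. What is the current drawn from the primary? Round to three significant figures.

I_p ≈ 191 A

For an ideal transformer I_p N_p = I_s N_s, so I_p = 528 × 72/199 = 191 A.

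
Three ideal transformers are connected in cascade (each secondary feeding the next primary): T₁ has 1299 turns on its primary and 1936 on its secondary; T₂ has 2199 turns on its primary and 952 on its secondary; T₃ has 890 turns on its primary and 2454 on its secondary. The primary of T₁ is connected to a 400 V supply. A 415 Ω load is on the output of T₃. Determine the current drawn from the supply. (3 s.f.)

Secondary of T₁: V = 400.00 × 1936/1299 = 596.15 V.
Secondary of T₂: V = 596.15 × 952/2199 = 258.09 V.
Secondary of T₃: V = 258.09 × 2454/890 = 711.63 V.
I_load = 711.63/415 = 1.7148 A, so P_out = 711.63 × 1.7148 = 1220.3 W.
All ideal ⇒ P_in = P_out, so I_supply = 1220.3/400 = 3.05 A.

I_supply ≈ 3.05 A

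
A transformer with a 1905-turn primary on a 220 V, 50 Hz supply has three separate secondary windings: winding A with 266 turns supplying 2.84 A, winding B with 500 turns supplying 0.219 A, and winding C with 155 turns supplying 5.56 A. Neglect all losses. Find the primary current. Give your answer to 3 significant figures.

I_p ≈ 0.906 A

V_A = 220 × 266/1905 = 30.719 V; V_B = 220 × 500/1905 = 57.743 V; V_C = 220 × 155/1905 = 17.900 V.
P_out = V_A I_A + V_B I_B + V_C I_C = 30.719×2.84 + 57.743×0.219 + 17.900×5.56 = 87.242 + 12.646 + 99.525 = 199.41 W.
Ideal ⇒ P_in = P_out, so I_p = P_out/V_p = 199.41/220 = 0.906 A.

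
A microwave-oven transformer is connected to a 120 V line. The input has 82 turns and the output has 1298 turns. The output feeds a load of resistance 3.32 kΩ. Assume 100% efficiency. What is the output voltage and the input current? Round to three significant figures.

V_out = V_in × N_out/N_in = 120 × 1298/82 = 1899.5 V.
I_out = V_out/R = 1899.5/3320 = 0.57214 A.
I_in = I_out × N_out/N_in = 0.57214 × 1298/82 = 9.06 A.

V_out ≈ 1900 V, I_in ≈ 9.06 A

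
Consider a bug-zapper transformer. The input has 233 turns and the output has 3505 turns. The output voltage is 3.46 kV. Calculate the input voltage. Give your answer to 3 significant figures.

V_in/V_out = N_in/N_out, so V_in = 3460 × 233/3505 = 230 V.

V_in ≈ 230 V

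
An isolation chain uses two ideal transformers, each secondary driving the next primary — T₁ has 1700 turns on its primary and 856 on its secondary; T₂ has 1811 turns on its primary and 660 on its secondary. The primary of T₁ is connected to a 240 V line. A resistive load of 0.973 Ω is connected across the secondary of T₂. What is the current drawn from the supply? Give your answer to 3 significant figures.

I_supply ≈ 8.31 A

Secondary of T₁: V = 240.00 × 856/1700 = 120.85 V.
Secondary of T₂: V = 120.85 × 660/1811 = 44.041 V.
I_load = 44.041/0.973 = 45.264 A, so P_out = 44.041 × 45.264 = 1993.5 W.
All ideal ⇒ P_in = P_out, so I_supply = 1993.5/240 = 8.31 A.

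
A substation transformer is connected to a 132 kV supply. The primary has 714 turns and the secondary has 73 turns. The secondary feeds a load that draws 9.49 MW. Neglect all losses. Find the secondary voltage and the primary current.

V_s ≈ 13500 V, I_p ≈ 71.9 A

V_s = V_p × N_s/N_p = 132000 × 73/714 = 13496 V.
I_s = P/V_s = 9.49×10^6/13496 = 703.18 A.
I_p = I_s × N_s/N_p = 703.18 × 73/714 = 71.9 A.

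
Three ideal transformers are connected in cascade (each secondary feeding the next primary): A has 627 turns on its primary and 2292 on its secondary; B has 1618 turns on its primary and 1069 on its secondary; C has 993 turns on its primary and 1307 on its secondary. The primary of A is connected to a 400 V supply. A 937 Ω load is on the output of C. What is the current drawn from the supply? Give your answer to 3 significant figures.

I_supply ≈ 4.31 A

After A: V = 400.00 × 2292/627 = 1462.2 V.
After B: V = 1462.2 × 1069/1618 = 966.06 V.
After C: V = 966.06 × 1307/993 = 1271.5 V.
I_load = 1271.5/937 = 1.3570 A, so P_out = 1271.5 × 1.3570 = 1725.5 W.
All ideal ⇒ P_in = P_out, so I_supply = 1725.5/400 = 4.31 A.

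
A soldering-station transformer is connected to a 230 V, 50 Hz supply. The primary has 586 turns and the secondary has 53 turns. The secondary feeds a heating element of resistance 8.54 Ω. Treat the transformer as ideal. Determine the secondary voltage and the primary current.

V_s = V_p × N_s/N_p = 230 × 53/586 = 20.802 V.
I_s = V_s/R = 20.802/8.54 = 2.4358 A.
I_p = I_s × N_s/N_p = 2.4358 × 53/586 = 0.220 A.

V_s ≈ 20.8 V, I_p ≈ 0.220 A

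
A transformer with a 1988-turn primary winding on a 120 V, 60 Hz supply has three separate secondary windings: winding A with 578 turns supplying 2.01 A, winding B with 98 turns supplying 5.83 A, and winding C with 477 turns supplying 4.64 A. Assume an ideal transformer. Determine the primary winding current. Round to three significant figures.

I_p ≈ 1.99 A

V_A = 120 × 578/1988 = 34.889 V; V_B = 120 × 98/1988 = 5.9155 V; V_C = 120 × 477/1988 = 28.793 V.
P_out = V_A I_A + V_B I_B + V_C I_C = 34.889×2.01 + 5.9155×5.83 + 28.793×4.64 = 70.128 + 34.487 + 133.60 = 238.21 W.
Ideal ⇒ P_in = P_out, so I_p = P_out/V_p = 238.21/120 = 1.99 A.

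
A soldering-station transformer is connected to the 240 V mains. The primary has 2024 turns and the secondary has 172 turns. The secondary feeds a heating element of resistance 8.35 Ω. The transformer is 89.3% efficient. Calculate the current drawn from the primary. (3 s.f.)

I_p ≈ 0.232 A

V_s = 240 × 172/2024 = 20.395 V.
I_s = V_s/R = 20.395/8.35 = 2.4425 A.
P_out = V_s I_s = 20.395 × 2.4425 = 49.816 W.
P_in = P_out/η = 49.816/0.893 = 55.785 W.
I_p = P_in/V_p = 55.785/240 = 0.232 A.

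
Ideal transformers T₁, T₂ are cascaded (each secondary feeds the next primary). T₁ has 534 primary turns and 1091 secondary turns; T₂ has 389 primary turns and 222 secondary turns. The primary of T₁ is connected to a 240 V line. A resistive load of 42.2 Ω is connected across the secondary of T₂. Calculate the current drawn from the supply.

I_supply ≈ 7.73 A

Secondary of T₁: V = 240.00 × 1091/534 = 490.34 V.
Secondary of T₂: V = 490.34 × 222/389 = 279.83 V.
I_load = 279.83/42.2 = 6.6311 A, so P_out = 279.83 × 6.6311 = 1855.6 W.
All ideal ⇒ P_in = P_out, so I_supply = 1855.6/240 = 7.73 A.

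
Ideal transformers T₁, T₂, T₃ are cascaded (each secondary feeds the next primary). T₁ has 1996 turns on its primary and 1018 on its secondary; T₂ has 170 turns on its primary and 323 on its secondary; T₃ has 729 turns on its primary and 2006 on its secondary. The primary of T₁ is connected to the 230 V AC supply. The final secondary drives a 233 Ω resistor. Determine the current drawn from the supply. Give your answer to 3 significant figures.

Secondary of T₁: V = 230.00 × 1018/1996 = 117.30 V.
Secondary of T₂: V = 117.30 × 323/170 = 222.88 V.
Secondary of T₃: V = 222.88 × 2006/729 = 613.30 V.
I_load = 613.30/233 = 2.6322 A, so P_out = 613.30 × 2.6322 = 1614.3 W.
All ideal ⇒ P_in = P_out, so I_supply = 1614.3/230 = 7.02 A.

I_supply ≈ 7.02 A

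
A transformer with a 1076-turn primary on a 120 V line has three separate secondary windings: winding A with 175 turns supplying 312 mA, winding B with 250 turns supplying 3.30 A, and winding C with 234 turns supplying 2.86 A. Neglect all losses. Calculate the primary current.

I_p ≈ 1.44 A

V_A = 120 × 175/1076 = 19.517 V; V_B = 120 × 250/1076 = 27.881 V; V_C = 120 × 234/1076 = 26.097 V.
P_out = V_A I_A + V_B I_B + V_C I_C = 19.517×0.312 + 27.881×3.30 + 26.097×2.86 = 6.0892 + 92.007 + 74.636 = 172.73 W.
Ideal ⇒ P_in = P_out, so I_p = P_out/V_p = 172.73/120 = 1.44 A.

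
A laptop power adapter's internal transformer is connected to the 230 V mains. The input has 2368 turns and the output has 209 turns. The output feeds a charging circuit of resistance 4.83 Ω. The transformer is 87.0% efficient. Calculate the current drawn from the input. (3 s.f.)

V_out = 230 × 209/2368 = 20.300 V.
I_out = V_out/R = 20.300/4.83 = 4.2029 A.
P_out = V_out I_out = 20.300 × 4.2029 = 85.317 W.
P_in = P_out/η = 85.317/0.870 = 98.066 W.
I_in = P_in/V_in = 98.066/230 = 0.426 A.

I_in ≈ 0.426 A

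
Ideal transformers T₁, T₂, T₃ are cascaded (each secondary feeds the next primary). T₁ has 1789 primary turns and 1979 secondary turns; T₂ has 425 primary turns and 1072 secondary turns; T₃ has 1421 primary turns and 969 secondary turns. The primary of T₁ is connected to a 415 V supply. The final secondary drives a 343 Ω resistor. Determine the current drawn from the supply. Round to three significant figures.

I_supply ≈ 4.38 A

Secondary of T₁: V = 415.00 × 1979/1789 = 459.07 V.
Secondary of T₂: V = 459.07 × 1072/425 = 1157.9 V.
Secondary of T₃: V = 1157.9 × 969/1421 = 789.62 V.
I_load = 789.62/343 = 2.3021 A, so P_out = 789.62 × 2.3021 = 1817.8 W.
All ideal ⇒ P_in = P_out, so I_supply = 1817.8/415 = 4.38 A.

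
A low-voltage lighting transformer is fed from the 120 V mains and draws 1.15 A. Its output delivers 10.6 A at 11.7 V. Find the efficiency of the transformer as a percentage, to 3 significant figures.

P_in = 120 × 1.15 = 138.000 W.
P_out = 11.7 × 10.6 = 124.020 W.
η = P_out/P_in = 124.020/138.000 = 0.899.

η ≈ 89.9%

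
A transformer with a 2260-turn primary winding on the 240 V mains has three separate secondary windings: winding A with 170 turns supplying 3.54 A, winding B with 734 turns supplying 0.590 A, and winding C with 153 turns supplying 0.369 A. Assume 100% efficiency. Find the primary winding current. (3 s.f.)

V_A = 240 × 170/2260 = 18.053 V; V_B = 240 × 734/2260 = 77.947 V; V_C = 240 × 153/2260 = 16.248 V.
P_out = V_A I_A + V_B I_B + V_C I_C = 18.053×3.54 + 77.947×0.590 + 16.248×0.369 = 63.908 + 45.989 + 5.9954 = 115.89 W.
Ideal ⇒ P_in = P_out, so I_p = P_out/V_p = 115.89/240 = 0.483 A.

I_p ≈ 0.483 A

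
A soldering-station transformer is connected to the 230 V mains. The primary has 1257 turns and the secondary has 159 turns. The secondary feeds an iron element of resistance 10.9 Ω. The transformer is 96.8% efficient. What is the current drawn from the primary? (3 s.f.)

I_p ≈ 0.349 A

V_s = 230 × 159/1257 = 29.093 V.
I_s = V_s/R = 29.093/10.9 = 2.6691 A.
P_out = V_s I_s = 29.093 × 2.6691 = 77.652 W.
P_in = P_out/η = 77.652/0.968 = 80.219 W.
I_p = P_in/V_p = 80.219/230 = 0.349 A.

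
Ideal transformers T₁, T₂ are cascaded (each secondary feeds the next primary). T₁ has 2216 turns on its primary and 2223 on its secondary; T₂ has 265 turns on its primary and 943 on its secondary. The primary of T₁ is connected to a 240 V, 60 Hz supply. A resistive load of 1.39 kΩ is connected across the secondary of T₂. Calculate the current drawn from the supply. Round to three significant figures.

I_supply ≈ 2.20 A

Secondary of T₁: V = 240.00 × 2223/2216 = 240.76 V.
Secondary of T₂: V = 240.76 × 943/265 = 856.74 V.
I_load = 856.74/1390 = 0.61636 A, so P_out = 856.74 × 0.61636 = 528.05 W.
All ideal ⇒ P_in = P_out, so I_supply = 528.05/240 = 2.20 A.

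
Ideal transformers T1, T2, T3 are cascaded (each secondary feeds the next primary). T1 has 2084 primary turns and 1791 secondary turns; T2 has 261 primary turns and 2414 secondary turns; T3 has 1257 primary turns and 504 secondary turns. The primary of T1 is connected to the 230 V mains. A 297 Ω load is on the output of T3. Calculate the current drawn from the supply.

After T1: V = 230.00 × 1791/2084 = 197.66 V.
After T2: V = 197.66 × 2414/261 = 1828.2 V.
After T3: V = 1828.2 × 504/1257 = 733.02 V.
I_load = 733.02/297 = 2.4681 A, so P_out = 733.02 × 2.4681 = 1809.2 W.
All ideal ⇒ P_in = P_out, so I_supply = 1809.2/230 = 7.87 A.

I_supply ≈ 7.87 A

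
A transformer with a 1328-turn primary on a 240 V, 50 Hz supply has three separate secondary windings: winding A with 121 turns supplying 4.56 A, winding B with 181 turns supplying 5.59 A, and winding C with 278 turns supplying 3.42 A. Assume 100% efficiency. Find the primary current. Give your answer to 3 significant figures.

V_A = 240 × 121/1328 = 21.867 V; V_B = 240 × 181/1328 = 32.711 V; V_C = 240 × 278/1328 = 50.241 V.
P_out = V_A I_A + V_B I_B + V_C I_C = 21.867×4.56 + 32.711×5.59 + 50.241×3.42 = 99.716 + 182.85 + 171.82 = 454.39 W.
Ideal ⇒ P_in = P_out, so I_p = P_out/V_p = 454.39/240 = 1.89 A.

I_p ≈ 1.89 A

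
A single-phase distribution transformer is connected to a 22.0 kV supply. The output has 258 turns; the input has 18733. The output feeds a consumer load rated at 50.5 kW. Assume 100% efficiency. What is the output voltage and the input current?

V_out ≈ 303 V, I_in ≈ 2.30 A

V_out = V_in × N_out/N_in = 22000 × 258/18733 = 302.99 V.
I_out = P/V_out = 50500/302.99 = 166.67 A.
I_in = I_out × N_out/N_in = 166.67 × 258/18733 = 2.30 A.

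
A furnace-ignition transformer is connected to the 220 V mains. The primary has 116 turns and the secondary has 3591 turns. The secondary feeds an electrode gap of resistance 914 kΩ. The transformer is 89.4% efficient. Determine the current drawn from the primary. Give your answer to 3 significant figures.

I_p ≈ 0.258 A

V_s = 220 × 3591/116 = 6810.5 V.
I_s = V_s/R = 6810.5/914000 = 0.0074513 A.
P_out = V_s I_s = 6810.5 × 0.0074513 = 50.747 W.
P_in = P_out/η = 50.747/0.894 = 56.764 W.
I_p = P_in/V_p = 56.764/220 = 0.258 A.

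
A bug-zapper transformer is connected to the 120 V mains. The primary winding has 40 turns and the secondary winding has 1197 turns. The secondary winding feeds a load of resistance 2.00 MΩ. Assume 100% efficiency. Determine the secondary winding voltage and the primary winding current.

V_s = V_p × N_s/N_p = 120 × 1197/40 = 3591.0 V.
I_s = V_s/R = 3591.0/(2.00×10^6) = 0.0017955 A.
I_p = I_s × N_s/N_p = 0.0017955 × 1197/40 = 0.0537 A.

V_s ≈ 3590 V, I_p ≈ 0.0537 A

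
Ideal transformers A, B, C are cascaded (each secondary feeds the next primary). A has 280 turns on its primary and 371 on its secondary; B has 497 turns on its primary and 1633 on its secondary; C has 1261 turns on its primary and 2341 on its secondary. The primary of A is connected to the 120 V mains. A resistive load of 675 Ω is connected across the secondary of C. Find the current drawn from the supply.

I_supply ≈ 11.6 A

After A: V = 120.00 × 371/280 = 159.00 V.
After B: V = 159.00 × 1633/497 = 522.43 V.
After C: V = 522.43 × 2341/1261 = 969.87 V.
I_load = 969.87/675 = 1.4368 A, so P_out = 969.87 × 1.4368 = 1393.6 W.
All ideal ⇒ P_in = P_out, so I_supply = 1393.6/120 = 11.6 A.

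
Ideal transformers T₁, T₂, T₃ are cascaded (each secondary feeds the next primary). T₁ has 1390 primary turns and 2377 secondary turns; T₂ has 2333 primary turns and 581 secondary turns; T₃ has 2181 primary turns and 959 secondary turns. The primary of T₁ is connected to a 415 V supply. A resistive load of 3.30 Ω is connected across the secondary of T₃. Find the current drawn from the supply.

After T₁: V = 415.00 × 2377/1390 = 709.68 V.
After T₂: V = 709.68 × 581/2333 = 176.74 V.
After T₃: V = 176.74 × 959/2181 = 77.712 V.
I_load = 77.712/3.30 = 23.549 A, so P_out = 77.712 × 23.549 = 1830.0 W.
All ideal ⇒ P_in = P_out, so I_supply = 1830.0/415 = 4.41 A.

I_supply ≈ 4.41 A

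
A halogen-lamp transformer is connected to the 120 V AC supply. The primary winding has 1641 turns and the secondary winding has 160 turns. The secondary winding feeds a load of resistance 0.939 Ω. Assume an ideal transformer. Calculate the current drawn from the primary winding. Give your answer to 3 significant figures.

I_p ≈ 1.21 A

V_s = V_p × N_s/N_p = 120 × 160/1641 = 11.700 V.
I_s = V_s/R = 11.700/0.939 = 12.460 A.
For an ideal transformer I_p N_p = I_s N_s, so I_p = 12.460 × 160/1641 = 1.21 A.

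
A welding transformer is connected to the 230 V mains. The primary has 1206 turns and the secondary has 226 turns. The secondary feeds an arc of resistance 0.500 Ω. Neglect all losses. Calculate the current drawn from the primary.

V_s = V_p × N_s/N_p = 230 × 226/1206 = 43.101 V.
I_s = V_s/R = 43.101/0.500 = 86.202 A.
For an ideal transformer I_p N_p = I_s N_s, so I_p = 86.202 × 226/1206 = 16.2 A.

I_p ≈ 16.2 A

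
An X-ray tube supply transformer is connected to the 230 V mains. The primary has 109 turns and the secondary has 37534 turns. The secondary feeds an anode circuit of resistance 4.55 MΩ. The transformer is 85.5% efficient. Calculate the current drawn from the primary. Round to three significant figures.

V_s = 230 × 37534/109 = 79200 V.
I_s = V_s/R = 79200/(4.55×10^6) = 0.017407 A.
P_out = V_s I_s = 79200 × 0.017407 = 1378.6 W.
P_in = P_out/η = 1378.6/0.855 = 1612.4 W.
I_p = P_in/V_p = 1612.4/230 = 7.01 A.

I_p ≈ 7.01 A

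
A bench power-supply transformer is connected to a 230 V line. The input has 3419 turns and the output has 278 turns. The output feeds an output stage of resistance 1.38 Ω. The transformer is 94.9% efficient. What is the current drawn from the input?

I_in ≈ 1.16 A

V_out = 230 × 278/3419 = 18.701 V.
I_out = V_out/R = 18.701/1.38 = 13.552 A.
P_out = V_out I_out = 18.701 × 13.552 = 253.44 W.
P_in = P_out/η = 253.44/0.949 = 267.06 W.
I_in = P_in/V_in = 267.06/230 = 1.16 A.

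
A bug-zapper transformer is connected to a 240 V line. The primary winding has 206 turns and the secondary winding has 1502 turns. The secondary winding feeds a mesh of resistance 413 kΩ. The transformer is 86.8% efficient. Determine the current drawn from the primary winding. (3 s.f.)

V_s = 240 × 1502/206 = 1749.9 V.
I_s = V_s/R = 1749.9/413000 = 0.0042371 A.
P_out = V_s I_s = 1749.9 × 0.0042371 = 7.4144 W.
P_in = P_out/η = 7.4144/0.868 = 8.5420 W.
I_p = P_in/V_p = 8.5420/240 = 0.0356 A.

I_p ≈ 0.0356 A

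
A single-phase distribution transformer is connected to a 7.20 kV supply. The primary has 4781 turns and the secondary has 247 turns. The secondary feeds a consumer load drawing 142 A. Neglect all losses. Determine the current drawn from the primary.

I_p ≈ 7.34 A

For an ideal transformer I_p N_p = I_s N_s, so I_p = 142 × 247/4781 = 7.34 A.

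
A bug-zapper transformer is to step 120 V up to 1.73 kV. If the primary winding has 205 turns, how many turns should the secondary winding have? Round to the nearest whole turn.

N_s/N_p = V_s/V_p, so N_s = 205 × 1730/120 = 2955.4 ≈ 2955 turns.

N_s = 2955 turns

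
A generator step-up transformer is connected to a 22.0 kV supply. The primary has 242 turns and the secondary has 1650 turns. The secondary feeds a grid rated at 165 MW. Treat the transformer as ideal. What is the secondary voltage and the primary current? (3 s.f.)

V_s = V_p × N_s/N_p = 22000 × 1650/242 = 150000 V.
I_s = P/V_s = 1.65×10^8/150000 = 1100.0 A.
I_p = I_s × N_s/N_p = 1100.0 × 1650/242 = 7500 A.

V_s ≈ 150000 V, I_p ≈ 7500 A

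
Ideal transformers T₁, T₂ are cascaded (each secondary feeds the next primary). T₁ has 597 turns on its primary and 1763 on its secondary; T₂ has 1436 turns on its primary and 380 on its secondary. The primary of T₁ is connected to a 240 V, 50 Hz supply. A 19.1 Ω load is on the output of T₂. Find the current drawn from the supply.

I_supply ≈ 7.67 A

Secondary of T₁: V = 240.00 × 1763/597 = 708.74 V.
Secondary of T₂: V = 708.74 × 380/1436 = 187.55 V.
I_load = 187.55/19.1 = 9.8194 A, so P_out = 187.55 × 9.8194 = 1841.6 W.
All ideal ⇒ P_in = P_out, so I_supply = 1841.6/240 = 7.67 A.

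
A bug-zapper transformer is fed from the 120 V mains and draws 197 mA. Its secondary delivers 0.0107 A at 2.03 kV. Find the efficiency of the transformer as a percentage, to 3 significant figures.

P_in = 120 × 0.197 = 23.6400 W.
P_out = 2030 × 0.0107 = 21.7210 W.
η = P_out/P_in = 21.7210/23.6400 = 0.919.

η ≈ 91.9%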